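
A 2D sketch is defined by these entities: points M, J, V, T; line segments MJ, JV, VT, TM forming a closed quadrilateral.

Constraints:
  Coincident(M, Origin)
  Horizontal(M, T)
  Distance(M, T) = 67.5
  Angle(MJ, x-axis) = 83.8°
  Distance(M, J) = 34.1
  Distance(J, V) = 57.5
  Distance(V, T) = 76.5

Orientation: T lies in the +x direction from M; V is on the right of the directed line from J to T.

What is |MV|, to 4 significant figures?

23.51

M is at the origin; MT is horizontal with |MT| = 67.5 and T in +x, so T = (67.5, 0). MJ runs at 83.8° with |MJ| = 34.1, so J = (3.683, 33.90). V is determined by |JV| = 57.5 and |VT| = 76.5 together: it lies at the intersection of circle(J, 57.5) and circle(T, 76.5). With |JT| = 72.26, the foot of the radical line on JT is 18.52 from J and the perpendicular offset is √(57.5² − 18.52²) = 54.44. Taking the right-of-JT solution: V = (-5.504, -22.86).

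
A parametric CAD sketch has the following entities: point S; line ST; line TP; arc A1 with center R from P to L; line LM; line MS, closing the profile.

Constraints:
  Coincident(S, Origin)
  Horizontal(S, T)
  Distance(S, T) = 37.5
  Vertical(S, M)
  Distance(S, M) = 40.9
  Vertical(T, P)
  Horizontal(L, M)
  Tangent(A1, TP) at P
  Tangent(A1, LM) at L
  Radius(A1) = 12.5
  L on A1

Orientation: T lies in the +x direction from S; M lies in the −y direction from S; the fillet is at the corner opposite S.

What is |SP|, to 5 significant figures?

47.041

S is at the origin; S and T share the same y with |ST| = 37.5 and T on the +x side, so T = (37.500, 0.0000). SM is vertical with |SM| = 40.9 and M on the −y side, so M = (0.0000, -40.900). The virtual corner opposite S is at (37.500, -40.900). A1 meets TP tangentially, so RP is at right angles to TP and the tangent condition forces RL to be normal to LM, with radius 12.5, so the center R sits 12.5 in from both sides at R = (25.000, -28.400). That places the tangent points at P = (37.500, -28.400) on TP and L = (25.000, -40.900) on LM. Then |SP| = |P − S| = 47.041.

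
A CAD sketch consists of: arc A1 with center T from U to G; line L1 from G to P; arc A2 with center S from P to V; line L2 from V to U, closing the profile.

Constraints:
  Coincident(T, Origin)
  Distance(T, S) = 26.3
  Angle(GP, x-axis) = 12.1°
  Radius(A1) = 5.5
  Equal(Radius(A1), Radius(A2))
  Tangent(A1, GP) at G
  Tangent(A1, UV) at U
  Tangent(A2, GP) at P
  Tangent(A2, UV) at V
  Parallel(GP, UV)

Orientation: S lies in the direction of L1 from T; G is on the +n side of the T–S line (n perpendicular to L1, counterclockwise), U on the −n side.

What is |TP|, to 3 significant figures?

26.9

The slot axis is L1's direction at 12.1°, so u = (cos 12.1°, sin 12.1°) = (0.978, 0.210) and n = (−sin 12.1°, cos 12.1°) = (-0.210, 0.978). T is at the origin and S lies 26.3 along u from T, so S = 26.3·u = (25.7, 5.51). Tangency of A1 to both parallel lines with radius 5.5 puts G and U at T ± 5.5·n: G = (-1.15, 5.38), U = (1.15, -5.38). Equal radii place P and V the same way about S: P = S + 5.5·n = (24.6, 10.9), V = S − 5.5·n = (26.9, 0.135). Then |TP| = |P − T| = 26.9.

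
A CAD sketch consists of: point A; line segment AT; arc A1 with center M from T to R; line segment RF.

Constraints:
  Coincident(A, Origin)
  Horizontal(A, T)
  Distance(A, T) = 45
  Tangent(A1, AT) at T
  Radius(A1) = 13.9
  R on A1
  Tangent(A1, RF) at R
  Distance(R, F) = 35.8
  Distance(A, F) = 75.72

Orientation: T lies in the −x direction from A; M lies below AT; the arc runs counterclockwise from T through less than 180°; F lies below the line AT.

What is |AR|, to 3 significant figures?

60.7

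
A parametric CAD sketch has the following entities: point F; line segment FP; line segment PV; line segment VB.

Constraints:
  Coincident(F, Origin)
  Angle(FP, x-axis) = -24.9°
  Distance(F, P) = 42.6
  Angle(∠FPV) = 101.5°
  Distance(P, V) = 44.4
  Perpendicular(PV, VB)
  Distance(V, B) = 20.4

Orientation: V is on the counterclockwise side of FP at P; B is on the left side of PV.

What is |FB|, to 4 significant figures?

57.04

F is at the origin; FP runs at -24.9° with length 42.6, so P = 42.6·(cos -24.9°, sin -24.9°) = (38.64, -17.94). ∠FPV = 101.5°, so PV runs at -24.9° + (180° − 101.5°) = 53.60° from the x-axis; with |PV| = 44.4, V = P + 44.4·(cos 53.60°, sin 53.60°) = (64.99, 17.80). PV ⟂ VB; with |VB| = 20.4 on the left of PV, B = V + 20.4·(-0.8049, 0.5934) = (48.57, 29.91). Then |FB| = |B − F| = 57.04.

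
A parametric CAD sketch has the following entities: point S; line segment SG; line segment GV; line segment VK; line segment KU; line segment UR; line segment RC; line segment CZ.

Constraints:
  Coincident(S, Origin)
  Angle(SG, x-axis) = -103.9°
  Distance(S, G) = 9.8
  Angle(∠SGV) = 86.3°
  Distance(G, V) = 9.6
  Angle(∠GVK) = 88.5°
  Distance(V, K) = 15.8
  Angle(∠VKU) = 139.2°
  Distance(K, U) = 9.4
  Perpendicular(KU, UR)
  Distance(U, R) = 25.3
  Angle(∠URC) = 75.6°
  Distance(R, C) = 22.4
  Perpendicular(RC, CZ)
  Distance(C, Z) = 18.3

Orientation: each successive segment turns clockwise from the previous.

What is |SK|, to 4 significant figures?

10.46

S is at the origin; SG runs at -103.9° with length 9.8, so G = (-2.354, -9.513). ∠SGV = 86.3° gives GV at 162.4° from the x-axis; with |GV| = 9.6, V = (-11.50, -6.610). ∠GVK = 88.5° gives VK at 70.90° from the x-axis; with |VK| = 15.8, K = (-6.335, 8.320). Then |SK| = |K − S| = 10.46.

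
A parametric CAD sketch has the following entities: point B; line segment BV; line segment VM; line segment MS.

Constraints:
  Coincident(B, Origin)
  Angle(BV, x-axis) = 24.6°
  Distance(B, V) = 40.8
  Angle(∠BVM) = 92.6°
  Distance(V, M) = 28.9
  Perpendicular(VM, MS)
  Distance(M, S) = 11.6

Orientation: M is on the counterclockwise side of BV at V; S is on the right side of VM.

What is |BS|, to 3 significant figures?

60.7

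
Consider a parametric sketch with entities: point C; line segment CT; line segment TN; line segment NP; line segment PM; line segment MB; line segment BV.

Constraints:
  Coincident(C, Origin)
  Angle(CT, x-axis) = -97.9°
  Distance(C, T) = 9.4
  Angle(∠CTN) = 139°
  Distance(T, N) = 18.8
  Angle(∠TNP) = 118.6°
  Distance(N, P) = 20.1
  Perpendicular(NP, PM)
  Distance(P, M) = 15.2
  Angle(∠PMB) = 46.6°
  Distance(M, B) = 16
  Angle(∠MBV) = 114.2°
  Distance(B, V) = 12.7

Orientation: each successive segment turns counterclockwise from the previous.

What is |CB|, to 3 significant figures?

26.5

The perpendicularity gives PM at right angles to NP, so PM runs at 94.5°; with |PM| = 15.2, M = (27.8, -8.33). ∠PMB = 46.6° gives MB at -132° from the x-axis; with |MB| = 16.0, B = (17.1, -20.2). Then |CB| = |B − C| = 26.5.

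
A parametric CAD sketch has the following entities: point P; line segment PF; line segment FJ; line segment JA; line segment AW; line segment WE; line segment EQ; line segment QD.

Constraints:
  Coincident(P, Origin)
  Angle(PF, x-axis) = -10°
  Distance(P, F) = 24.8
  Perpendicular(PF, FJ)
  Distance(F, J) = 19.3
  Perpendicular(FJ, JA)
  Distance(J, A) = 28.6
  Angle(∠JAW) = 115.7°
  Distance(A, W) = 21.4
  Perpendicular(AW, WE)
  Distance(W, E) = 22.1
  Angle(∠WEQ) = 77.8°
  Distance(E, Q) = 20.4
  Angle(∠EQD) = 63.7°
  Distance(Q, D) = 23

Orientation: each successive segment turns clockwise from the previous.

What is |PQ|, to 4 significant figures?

15.49

AW ⟂ WE, so WE runs at 15.70°; with |WE| = 22.1, E = (8.391, 8.235). ∠WEQ = 77.8° gives EQ at -86.50° from the x-axis; with |EQ| = 20.4, Q = (9.636, -12.13). Then |PQ| = |Q − P| = 15.49.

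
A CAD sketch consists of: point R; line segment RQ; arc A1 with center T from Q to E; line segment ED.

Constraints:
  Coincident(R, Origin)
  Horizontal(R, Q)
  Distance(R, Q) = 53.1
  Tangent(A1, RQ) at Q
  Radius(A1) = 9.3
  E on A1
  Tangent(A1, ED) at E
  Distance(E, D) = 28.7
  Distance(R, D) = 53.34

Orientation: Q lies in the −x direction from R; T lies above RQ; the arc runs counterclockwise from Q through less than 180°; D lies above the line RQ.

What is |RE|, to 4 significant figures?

44.61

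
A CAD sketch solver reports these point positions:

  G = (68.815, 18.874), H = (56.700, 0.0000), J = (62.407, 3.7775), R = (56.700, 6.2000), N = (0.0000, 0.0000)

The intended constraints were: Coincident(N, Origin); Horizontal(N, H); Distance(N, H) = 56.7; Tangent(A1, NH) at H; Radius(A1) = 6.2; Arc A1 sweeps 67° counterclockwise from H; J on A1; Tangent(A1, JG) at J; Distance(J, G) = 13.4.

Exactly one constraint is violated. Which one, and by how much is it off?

Distance(J, G) = 13.4 — off by 3.00.

N = (0.00, 0.00) ✓; N.y = 0.00, H.y = 0.00 ✓; |NH| = 56.70 ✓; ∠(RH, HN) = 90.00° ✓; |RH| = 6.200 ✓; bearing(R→J) − bearing(R→H) = 67.00° ✓; |RJ| = 6.200 ✓; ∠(RJ, JG) = 90.00° ✓; |JG| = 16.40 ✗.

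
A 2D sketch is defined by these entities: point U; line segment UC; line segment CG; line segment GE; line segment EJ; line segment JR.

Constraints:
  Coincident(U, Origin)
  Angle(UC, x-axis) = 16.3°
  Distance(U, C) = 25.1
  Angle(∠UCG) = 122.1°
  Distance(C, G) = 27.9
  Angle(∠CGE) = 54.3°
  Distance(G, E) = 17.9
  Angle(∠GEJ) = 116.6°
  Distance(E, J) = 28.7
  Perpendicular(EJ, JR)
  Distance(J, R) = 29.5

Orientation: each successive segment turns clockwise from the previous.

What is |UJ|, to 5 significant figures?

11.530

U is at the origin; UC runs at 16.3° with length 25.1, so C = (24.091, 7.0447). ∠UCG = 122.1° gives CG at -41.600° from the x-axis; with |CG| = 27.9, G = (44.955, -11.479). ∠CGE = 54.3° gives GE at -167.30° from the x-axis; with |GE| = 17.9, E = (27.493, -15.414). ∠GEJ = 116.6° gives EJ at 129.30° from the x-axis; with |EJ| = 28.7, J = (9.3146, 6.7952). Then |UJ| = |J − U| = 11.530.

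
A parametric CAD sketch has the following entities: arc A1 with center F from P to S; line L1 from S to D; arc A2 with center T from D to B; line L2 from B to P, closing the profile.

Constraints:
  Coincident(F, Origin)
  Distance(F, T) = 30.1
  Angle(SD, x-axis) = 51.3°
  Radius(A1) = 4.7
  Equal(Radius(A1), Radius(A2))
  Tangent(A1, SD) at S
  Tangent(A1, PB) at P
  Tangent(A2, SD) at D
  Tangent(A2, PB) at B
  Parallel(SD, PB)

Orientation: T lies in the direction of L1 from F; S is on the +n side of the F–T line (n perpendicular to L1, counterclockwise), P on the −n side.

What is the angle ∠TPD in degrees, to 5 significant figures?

8.4683°

The slot axis is L1's direction at 51.3°, so u = (cos 51.3°, sin 51.3°) = (0.62524, 0.78043) and n = (−sin 51.3°, cos 51.3°) = (-0.78043, 0.62524). F is at the origin and T lies 30.1 along u from F, so T = 30.1·u = (18.820, 23.491). Tangency of A1 to both parallel lines with radius 4.7 puts S and P at F ± 4.7·n: S = (-3.6680, 2.9386), P = (3.6680, -2.9386). Equal radii place D and B the same way about T: D = T + 4.7·n = (15.152, 26.430), B = T − 4.7·n = (22.488, 20.552). Then cos ∠TPD = PT·PD / (|PT||PD|), giving 8.4683°.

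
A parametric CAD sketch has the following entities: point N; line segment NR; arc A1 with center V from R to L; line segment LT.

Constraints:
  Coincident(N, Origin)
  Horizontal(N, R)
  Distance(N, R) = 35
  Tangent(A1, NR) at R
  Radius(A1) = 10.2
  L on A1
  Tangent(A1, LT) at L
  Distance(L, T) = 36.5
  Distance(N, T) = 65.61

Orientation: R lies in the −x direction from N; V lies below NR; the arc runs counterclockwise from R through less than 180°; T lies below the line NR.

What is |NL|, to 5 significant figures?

46.254

Checks: ∠(VR, RN) = 90.00° ✓; |VL| = 10.20 ✓; ∠(VL, LT) = 90.00° ✓; |LT| = 36.50 ✓; |NT| = 65.61 ✓.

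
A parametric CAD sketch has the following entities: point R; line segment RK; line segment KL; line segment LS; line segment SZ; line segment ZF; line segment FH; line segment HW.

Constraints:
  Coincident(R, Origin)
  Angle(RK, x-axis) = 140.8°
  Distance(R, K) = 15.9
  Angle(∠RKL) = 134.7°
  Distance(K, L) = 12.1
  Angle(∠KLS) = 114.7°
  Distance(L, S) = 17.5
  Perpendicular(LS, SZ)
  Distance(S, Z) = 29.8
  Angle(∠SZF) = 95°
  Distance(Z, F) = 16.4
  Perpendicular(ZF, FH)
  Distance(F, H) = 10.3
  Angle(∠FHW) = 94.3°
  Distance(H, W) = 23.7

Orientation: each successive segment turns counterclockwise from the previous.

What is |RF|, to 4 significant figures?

5.389

The perpendicularity gives SZ at right angles to LS, so SZ runs at -18.60°; with |SZ| = 29.8, Z = (-1.691, -17.33). ∠SZF = 95.0° gives ZF at 66.40° from the x-axis; with |ZF| = 16.4, F = (4.874, -2.299). Then |RF| = |F − R| = 5.389.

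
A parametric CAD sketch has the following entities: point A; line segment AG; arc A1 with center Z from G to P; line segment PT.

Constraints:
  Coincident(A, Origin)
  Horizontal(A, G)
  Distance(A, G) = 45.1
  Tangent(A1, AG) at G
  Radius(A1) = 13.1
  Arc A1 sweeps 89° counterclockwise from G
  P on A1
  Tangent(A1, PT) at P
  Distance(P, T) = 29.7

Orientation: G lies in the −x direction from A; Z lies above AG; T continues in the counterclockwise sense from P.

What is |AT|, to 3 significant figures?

52.9

A is at the origin; A and G share the same y with |AG| = 45.1 and G on the −x side, so G = (-45.1, 0.00). The tangent condition forces ZG to be normal to AG, so Z = G + (0, 13.1) = (-45.1, 13.1). On A1, G sits at bearing -90° from Z; an 89° counterclockwise sweep puts P at bearing -1°, so P = Z + 13.1·(cos -1°, sin -1°) = (-32.0, 12.9). A1 meets PT tangentially, so ZP is at right angles to PT, so PT runs along (−sin -1°, cos -1°); with |PT| = 29.7, T = (-31.5, 42.6). Then |AT| = |T − A| = 52.9.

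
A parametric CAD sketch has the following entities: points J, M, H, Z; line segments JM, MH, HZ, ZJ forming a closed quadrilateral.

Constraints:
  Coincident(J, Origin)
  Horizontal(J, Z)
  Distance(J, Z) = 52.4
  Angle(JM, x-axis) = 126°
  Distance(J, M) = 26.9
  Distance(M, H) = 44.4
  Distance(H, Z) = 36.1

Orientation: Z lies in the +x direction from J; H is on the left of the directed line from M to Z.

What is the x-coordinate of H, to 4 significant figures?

28.29

J is at the origin; JZ is horizontal with |JZ| = 52.4 and Z in +x, so Z = (52.4, 0). JM runs at 126.0° with |JM| = 26.9, so M = (-15.81, 21.76). H is determined by |MH| = 44.4 and |HZ| = 36.1 together: it lies at the intersection of circle(M, 44.4) and circle(Z, 36.1). With |MZ| = 71.60, the foot of the radical line on MZ is 40.47 from M and the perpendicular offset is √(44.4² − 40.47²) = 18.27. Taking the left-of-MZ solution: H = (28.29, 26.87).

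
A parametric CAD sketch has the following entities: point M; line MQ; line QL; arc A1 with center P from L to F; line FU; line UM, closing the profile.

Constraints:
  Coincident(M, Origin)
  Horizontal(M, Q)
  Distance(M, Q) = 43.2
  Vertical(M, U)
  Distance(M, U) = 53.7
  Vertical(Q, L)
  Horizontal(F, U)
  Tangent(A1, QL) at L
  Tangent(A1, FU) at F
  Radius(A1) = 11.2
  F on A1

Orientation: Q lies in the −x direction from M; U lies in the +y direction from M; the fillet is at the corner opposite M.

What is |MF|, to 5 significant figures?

62.512

M is at the origin; M and Q share the same y with |MQ| = 43.2 and Q on the −x side, so Q = (-43.200, 0.0000). M and U share the same x with |MU| = 53.7 and U on the +y side, so U = (0.0000, 53.700). The virtual corner opposite M is at (-43.200, 53.700). Since A1 is tangent to QL there, PL ⟂ QL and since A1 is tangent to FU there, PF ⟂ FU, with radius 11.2, so the center P sits 11.2 in from both sides at P = (-32.000, 42.500). That places the tangent points at L = (-43.200, 42.500) on QL and F = (-32.000, 53.700) on FU. Then |MF| = |F − M| = 62.512.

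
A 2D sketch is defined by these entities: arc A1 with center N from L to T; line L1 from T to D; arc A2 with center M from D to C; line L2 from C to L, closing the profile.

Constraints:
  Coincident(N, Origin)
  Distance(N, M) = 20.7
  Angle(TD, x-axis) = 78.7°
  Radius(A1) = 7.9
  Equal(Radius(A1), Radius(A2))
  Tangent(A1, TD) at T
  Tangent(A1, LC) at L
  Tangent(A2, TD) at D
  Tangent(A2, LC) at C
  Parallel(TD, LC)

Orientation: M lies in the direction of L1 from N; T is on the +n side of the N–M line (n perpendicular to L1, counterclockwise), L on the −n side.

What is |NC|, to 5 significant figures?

22.156

The slot axis is L1's direction at 78.7°, so u = (cos 78.7°, sin 78.7°) = (0.19595, 0.98061) and n = (−sin 78.7°, cos 78.7°) = (-0.98061, 0.19595). N is at the origin and M lies 20.7 along u from N, so M = 20.7·u = (4.0561, 20.299). Tangency of A1 to both parallel lines with radius 7.9 puts T and L at N ± 7.9·n: T = (-7.7469, 1.5480), L = (7.7469, -1.5480). Equal radii place D and C the same way about M: D = M + 7.9·n = (-3.6908, 21.847), C = M − 7.9·n = (11.803, 18.751). Then |NC| = |C − N| = 22.156.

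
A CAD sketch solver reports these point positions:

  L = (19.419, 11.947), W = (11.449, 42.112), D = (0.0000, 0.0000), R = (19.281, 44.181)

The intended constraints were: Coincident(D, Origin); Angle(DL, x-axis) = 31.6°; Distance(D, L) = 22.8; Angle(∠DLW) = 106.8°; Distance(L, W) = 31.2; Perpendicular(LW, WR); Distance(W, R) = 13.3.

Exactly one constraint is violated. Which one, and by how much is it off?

Distance(W, R) = 13.3 — off by 5.20.

D = (0.00, 0.00) ✓; DL at 31.60° ✓; |DL| = 22.80 ✓; ∠DLW = 106.8° ✓; |LW| = 31.20 ✓; ∠(LW, WR) = 90.00° ✓; |WR| = 8.101 ✗.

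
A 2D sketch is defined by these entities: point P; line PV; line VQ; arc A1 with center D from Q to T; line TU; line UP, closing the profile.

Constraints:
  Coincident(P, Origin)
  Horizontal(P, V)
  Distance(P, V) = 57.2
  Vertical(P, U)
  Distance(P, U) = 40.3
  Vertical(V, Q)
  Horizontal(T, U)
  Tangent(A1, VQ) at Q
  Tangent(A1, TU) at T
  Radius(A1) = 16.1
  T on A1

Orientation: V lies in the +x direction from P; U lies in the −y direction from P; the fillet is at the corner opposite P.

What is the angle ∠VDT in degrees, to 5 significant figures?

146.36°

P is at the origin; PV is horizontal with |PV| = 57.2 and V on the +x side, so V = (57.200, 0.0000). PU is vertical with |PU| = 40.3 and U on the −y side, so U = (0.0000, -40.300). The virtual corner opposite P is at (57.200, -40.300). Tangency of A1 to VQ means the radius DQ is perpendicular to VQ and tangency of A1 to TU means the radius DT is perpendicular to TU, with radius 16.1, so the center D sits 16.1 in from both sides at D = (41.100, -24.200). That places the tangent points at Q = (57.200, -24.200) on VQ and T = (41.100, -40.300) on TU. Then cos ∠VDT = DV·DT / (|DV||DT|), giving 146.36°.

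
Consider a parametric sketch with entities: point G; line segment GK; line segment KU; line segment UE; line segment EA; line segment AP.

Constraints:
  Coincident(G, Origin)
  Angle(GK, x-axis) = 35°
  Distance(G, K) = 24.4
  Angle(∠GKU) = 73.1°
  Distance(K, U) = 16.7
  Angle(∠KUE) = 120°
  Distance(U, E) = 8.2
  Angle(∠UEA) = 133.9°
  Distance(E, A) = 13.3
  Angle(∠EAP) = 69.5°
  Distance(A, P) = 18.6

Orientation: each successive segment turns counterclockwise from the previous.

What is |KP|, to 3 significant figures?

9.06

G is at the origin; GK runs at 35.0° with length 24.4, so K = (20.0, 14.0). ∠GKU = 73.1° gives KU at 142° from the x-axis; with |KU| = 16.7, U = (6.85, 24.3). ∠KUE = 120.0° gives UE at -158° from the x-axis; with |UE| = 8.2, E = (-0.763, 21.2). ∠UEA = 133.9° gives EA at -112° from the x-axis; with |EA| = 13.3, A = (-5.75, 8.91). ∠EAP = 69.5° gives AP at -1.50° from the x-axis; with |AP| = 18.6, P = (12.8, 8.42). Then |KP| = |P − K| = 9.06.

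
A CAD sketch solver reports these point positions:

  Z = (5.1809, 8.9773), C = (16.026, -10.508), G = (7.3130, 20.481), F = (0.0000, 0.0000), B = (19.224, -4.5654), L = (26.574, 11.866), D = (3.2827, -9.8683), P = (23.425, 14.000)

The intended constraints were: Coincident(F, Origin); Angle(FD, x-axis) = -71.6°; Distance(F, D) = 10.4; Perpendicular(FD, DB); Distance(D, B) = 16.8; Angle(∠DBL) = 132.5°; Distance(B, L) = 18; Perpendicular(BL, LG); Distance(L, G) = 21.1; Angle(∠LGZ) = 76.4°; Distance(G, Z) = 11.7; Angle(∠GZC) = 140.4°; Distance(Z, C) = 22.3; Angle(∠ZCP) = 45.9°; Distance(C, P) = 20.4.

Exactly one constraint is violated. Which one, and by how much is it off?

Distance(C, P) = 20.4 — off by 5.20.

F = (0.00, 0.00) ✓; FD at -71.60° ✓; |FD| = 10.40 ✓; ∠(FD, DB) = 90.00° ✓; |DB| = 16.80 ✓; ∠DBL = 132.5° ✓; |BL| = 18.00 ✓; ∠(BL, LG) = 90.00° ✓; |LG| = 21.10 ✓; ∠LGZ = 76.40° ✓; |GZ| = 11.70 ✓; ∠GZC = 140.4° ✓; |ZC| = 22.30 ✓; ∠ZCP = 45.90° ✓; |CP| = 25.60 ✗.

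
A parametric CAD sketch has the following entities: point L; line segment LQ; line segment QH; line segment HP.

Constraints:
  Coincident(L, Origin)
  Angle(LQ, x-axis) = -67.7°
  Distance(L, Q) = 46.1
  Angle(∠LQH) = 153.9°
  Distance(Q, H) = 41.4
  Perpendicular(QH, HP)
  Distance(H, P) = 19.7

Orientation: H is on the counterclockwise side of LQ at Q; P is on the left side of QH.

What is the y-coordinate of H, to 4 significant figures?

-70.14

L is at the origin; LQ runs at -67.7° with length 46.1, so Q = 46.1·(cos -67.7°, sin -67.7°) = (17.49, -42.65). ∠LQH = 153.9°, so QH runs at -67.7° + (180° − 153.9°) = -41.60° from the x-axis; with |QH| = 41.4, H = Q + 41.4·(cos -41.60°, sin -41.60°) = (48.45, -70.14). So H.y = -70.14.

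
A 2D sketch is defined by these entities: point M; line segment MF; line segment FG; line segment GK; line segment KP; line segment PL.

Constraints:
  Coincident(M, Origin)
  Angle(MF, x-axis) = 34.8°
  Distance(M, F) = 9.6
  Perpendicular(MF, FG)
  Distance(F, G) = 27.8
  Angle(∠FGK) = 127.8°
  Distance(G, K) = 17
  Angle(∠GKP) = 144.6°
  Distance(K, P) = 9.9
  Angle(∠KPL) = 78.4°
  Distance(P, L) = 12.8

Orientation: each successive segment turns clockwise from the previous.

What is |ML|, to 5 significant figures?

28.501

∠GKP = 144.6° gives KP at -142.80° from the x-axis; with |KP| = 9.9, P = (10.780, -39.557). ∠KPL = 78.4° gives PL at 115.60° from the x-axis; with |PL| = 12.8, L = (5.2488, -28.013). Then |ML| = |L − M| = 28.501.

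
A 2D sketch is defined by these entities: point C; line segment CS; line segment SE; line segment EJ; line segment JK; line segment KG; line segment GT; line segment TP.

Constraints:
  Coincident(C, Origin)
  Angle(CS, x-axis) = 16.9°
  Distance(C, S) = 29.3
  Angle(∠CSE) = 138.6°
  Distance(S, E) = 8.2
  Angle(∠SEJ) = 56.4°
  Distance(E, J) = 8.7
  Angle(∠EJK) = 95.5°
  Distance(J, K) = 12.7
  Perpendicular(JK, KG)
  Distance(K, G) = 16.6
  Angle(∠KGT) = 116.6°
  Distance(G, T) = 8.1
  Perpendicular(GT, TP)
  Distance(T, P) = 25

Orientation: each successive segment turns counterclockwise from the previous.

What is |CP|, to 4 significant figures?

30.38

C is at the origin; CS runs at 16.9° with length 29.3, so S = (28.03, 8.518). ∠CSE = 138.6° gives SE at 58.30° from the x-axis; with |SE| = 8.2, E = (32.34, 15.49). ∠SEJ = 56.4° gives EJ at -178.1° from the x-axis; with |EJ| = 8.7, J = (23.65, 15.21). ∠EJK = 95.5° gives JK at -93.60° from the x-axis; with |JK| = 12.7, K = (22.85, 2.531). JK ⟂ KG, so KG runs at -3.600°; with |KG| = 16.6, G = (39.42, 1.489). ∠KGT = 116.6° gives GT at 59.80° from the x-axis; with |GT| = 8.1, T = (43.49, 8.489). The perpendicularity gives TP at right angles to GT, so TP runs at 149.8°; with |TP| = 25.0, P = (21.89, 21.06). Then |CP| = |P − C| = 30.38.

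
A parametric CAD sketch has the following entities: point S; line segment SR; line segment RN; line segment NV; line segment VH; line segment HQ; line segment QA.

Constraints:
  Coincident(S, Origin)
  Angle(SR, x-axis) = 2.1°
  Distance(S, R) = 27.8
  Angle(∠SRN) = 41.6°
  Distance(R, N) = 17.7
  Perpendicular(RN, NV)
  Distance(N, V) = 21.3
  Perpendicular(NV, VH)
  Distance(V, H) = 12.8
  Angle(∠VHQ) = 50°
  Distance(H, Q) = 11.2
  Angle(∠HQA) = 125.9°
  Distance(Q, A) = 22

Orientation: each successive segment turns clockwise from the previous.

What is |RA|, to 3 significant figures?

36.9

S is at the origin; SR runs at 2.1° with length 27.8, so R = (27.8, 1.02). ∠SRN = 41.6° gives RN at -136° from the x-axis; with |RN| = 17.7, N = (15.0, -11.2). RN ⟂ NV, so NV runs at 134°; with |NV| = 21.3, V = (0.269, 4.19). NV is perpendicular to VH, so VH runs at 43.7°; with |VH| = 12.8, H = (9.52, 13.0). ∠VHQ = 50.0° gives HQ at -86.3° from the x-axis; with |HQ| = 11.2, Q = (10.2, 1.86). ∠HQA = 125.9° gives QA at -140° from the x-axis; with |QA| = 22.0, A = (-6.71, -12.2). Then |RA| = |A − R| = 36.9.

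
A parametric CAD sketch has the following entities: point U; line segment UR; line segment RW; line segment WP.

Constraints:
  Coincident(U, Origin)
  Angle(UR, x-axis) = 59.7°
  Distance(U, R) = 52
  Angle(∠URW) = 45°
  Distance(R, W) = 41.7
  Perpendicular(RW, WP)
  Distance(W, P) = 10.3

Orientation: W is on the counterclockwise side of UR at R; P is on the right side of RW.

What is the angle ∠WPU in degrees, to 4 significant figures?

5.980°

U is at the origin; UR runs at 59.7° with length 52.0, so R = 52.0·(cos 59.7°, sin 59.7°) = (26.24, 44.90). ∠URW = 45.0°, so RW runs at 59.7° + (180° − 45.0°) = 194.7° from the x-axis; with |RW| = 41.7, W = R + 41.7·(cos 194.7°, sin 194.7°) = (-14.10, 34.31). The perpendicularity gives WP at right angles to RW; with |WP| = 10.3 on the right of RW, P = W + 10.3·(-0.2538, 0.9673) = (-16.71, 44.28). Then cos ∠WPU = PW·PU / (|PW||PU|), giving 5.980°.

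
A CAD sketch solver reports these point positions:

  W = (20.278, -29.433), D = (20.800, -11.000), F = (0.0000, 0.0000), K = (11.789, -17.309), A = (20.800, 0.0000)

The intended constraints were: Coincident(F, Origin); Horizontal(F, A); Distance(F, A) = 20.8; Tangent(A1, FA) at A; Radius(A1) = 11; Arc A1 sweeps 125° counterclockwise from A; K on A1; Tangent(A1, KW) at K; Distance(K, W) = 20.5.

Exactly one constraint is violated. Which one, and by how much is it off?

Distance(K, W) = 20.5 — off by 5.70.

F = (0.00, 0.00) ✓; F.y = 0.00, A.y = 0.00 ✓; |FA| = 20.80 ✓; ∠(DA, AF) = 90.00° ✓; |DA| = 11.00 ✓; bearing(D→K) − bearing(D→A) = 125.0° ✓; |DK| = 11.00 ✓; ∠(DK, KW) = 90.00° ✓; |KW| = 14.80 ✗.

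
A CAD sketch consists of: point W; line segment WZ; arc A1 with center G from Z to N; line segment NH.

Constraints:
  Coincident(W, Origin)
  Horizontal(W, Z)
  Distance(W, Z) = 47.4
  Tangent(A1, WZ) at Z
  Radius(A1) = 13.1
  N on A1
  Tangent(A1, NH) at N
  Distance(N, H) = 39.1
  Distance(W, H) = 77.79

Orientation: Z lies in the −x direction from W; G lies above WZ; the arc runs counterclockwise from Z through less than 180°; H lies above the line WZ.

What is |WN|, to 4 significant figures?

41.36

W is at the origin; W and Z share the same y with |WZ| = 47.4 and Z on the −x side, so Z = (-47.40, 0.000). A1 meets WZ tangentially, so GZ is at right angles to WZ, so G = Z + (0, 13.1) = (-47.40, 13.10). Since GN ⟂ NH (tangency), |GH| = √(13.1² + 39.1²) = 41.24 regardless of where N sits on A1. So H lies on both circle(W, 77.79) and circle(G, 41.24); the above-WZ intersection is H = (-56.68, 53.28). N is the foot of the tangent from H: N = (-36.23, 19.95).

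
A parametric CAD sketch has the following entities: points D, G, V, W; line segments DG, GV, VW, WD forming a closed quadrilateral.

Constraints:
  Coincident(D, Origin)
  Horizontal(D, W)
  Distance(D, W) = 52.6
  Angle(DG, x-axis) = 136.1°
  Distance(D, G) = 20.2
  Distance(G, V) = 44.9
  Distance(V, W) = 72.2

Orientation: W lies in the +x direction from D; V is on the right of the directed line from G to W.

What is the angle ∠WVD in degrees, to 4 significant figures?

42.37°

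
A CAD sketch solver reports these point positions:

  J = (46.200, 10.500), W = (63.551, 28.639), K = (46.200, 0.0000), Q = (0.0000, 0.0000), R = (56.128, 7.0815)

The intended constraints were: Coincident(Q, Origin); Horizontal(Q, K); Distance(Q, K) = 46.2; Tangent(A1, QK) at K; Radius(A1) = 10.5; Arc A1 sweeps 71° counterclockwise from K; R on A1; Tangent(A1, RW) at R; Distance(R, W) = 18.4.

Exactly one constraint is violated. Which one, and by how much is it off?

Distance(R, W) = 18.4 — off by 4.40.

Q = (0.00, 0.00) ✓; Q.y = 0.00, K.y = 0.00 ✓; |QK| = 46.20 ✓; ∠(JK, KQ) = 90.00° ✓; |JK| = 10.50 ✓; bearing(J→R) − bearing(J→K) = 71.00° ✓; |JR| = 10.50 ✓; ∠(JR, RW) = 90.00° ✓; |RW| = 22.80 ✗.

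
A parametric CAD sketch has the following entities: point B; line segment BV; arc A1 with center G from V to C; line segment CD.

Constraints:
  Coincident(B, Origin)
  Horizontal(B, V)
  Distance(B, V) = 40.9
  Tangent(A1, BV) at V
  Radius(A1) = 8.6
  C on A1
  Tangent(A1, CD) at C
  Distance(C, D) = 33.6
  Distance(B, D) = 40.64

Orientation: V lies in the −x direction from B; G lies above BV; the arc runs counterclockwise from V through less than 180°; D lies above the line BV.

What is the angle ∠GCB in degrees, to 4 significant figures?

164.6°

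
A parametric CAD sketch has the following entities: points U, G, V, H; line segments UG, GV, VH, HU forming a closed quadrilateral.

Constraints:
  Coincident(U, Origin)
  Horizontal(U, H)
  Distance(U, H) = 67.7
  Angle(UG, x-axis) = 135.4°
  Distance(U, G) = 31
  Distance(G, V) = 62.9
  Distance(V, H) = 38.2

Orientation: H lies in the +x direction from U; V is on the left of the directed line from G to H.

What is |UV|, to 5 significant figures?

48.735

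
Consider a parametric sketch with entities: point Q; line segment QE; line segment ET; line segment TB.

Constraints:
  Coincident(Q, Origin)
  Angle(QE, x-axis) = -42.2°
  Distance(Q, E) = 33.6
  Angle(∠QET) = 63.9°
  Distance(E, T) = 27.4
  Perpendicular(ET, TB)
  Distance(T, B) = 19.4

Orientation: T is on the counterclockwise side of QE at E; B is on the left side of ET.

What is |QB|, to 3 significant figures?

16.6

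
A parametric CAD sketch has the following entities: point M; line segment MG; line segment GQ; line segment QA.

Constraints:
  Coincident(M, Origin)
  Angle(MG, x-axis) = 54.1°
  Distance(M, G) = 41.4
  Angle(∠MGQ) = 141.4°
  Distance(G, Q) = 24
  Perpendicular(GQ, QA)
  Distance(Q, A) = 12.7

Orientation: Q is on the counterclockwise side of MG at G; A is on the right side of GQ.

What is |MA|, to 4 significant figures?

68.27

M is at the origin; MG runs at 54.1° with length 41.4, so G = 41.4·(cos 54.1°, sin 54.1°) = (24.28, 33.54). ∠MGQ = 141.4°, so GQ runs at 54.1° + (180° − 141.4°) = 92.70° from the x-axis; with |GQ| = 24.0, Q = G + 24.0·(cos 92.70°, sin 92.70°) = (23.15, 57.51). GQ ⟂ QA; with |QA| = 12.7 on the right of GQ, A = Q + 12.7·(0.9989, 0.04711) = (35.83, 58.11). Then |MA| = |A − M| = 68.27.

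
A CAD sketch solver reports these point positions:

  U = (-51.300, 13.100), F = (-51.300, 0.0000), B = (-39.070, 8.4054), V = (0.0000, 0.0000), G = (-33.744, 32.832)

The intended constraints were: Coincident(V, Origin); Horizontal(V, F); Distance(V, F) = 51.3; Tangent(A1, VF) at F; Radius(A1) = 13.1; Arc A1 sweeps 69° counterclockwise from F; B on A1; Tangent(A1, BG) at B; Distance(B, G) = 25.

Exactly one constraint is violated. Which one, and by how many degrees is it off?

Tangent(A1, BG) at B — off by 8.70°.

V = (0.00, 0.00) ✓; V.y = 0.00, F.y = 0.00 ✓; |VF| = 51.30 ✓; ∠(UF, FV) = 90.00° ✓; |UF| = 13.10 ✓; bearing(U→B) − bearing(U→F) = 69.00° ✓; |UB| = 13.10 ✓; ∠(UB, BG) = 81.30° ✗; |BG| = 25.00 ✓.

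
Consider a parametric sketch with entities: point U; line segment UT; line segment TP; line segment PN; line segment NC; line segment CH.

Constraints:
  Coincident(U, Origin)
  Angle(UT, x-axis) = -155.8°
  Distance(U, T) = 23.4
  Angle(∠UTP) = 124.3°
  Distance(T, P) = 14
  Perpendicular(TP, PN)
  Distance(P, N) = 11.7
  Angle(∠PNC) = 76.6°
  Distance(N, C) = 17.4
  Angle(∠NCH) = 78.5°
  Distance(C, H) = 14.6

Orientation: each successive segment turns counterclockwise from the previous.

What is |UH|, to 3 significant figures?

29.8

U is at the origin; UT runs at -155.8° with length 23.4, so T = (-21.3, -9.59). ∠UTP = 124.3° gives TP at -100° from the x-axis; with |TP| = 14.0, P = (-23.8, -23.4). The perpendicularity gives PN at right angles to TP, so PN runs at -10.1°; with |PN| = 11.7, N = (-12.3, -25.4). ∠PNC = 76.6° gives NC at 93.3° from the x-axis; with |NC| = 17.4, C = (-13.3, -8.06). ∠NCH = 78.5° gives CH at -165° from the x-axis; with |CH| = 14.6, H = (-27.4, -11.8). Then |UH| = |H − U| = 29.8.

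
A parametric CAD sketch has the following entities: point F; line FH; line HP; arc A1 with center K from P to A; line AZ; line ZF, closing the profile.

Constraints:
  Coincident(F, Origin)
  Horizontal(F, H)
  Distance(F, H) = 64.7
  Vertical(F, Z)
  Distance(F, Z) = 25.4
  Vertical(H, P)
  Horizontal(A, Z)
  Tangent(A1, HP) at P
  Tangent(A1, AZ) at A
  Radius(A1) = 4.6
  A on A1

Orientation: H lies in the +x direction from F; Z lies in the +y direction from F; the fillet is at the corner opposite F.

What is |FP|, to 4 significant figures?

67.96

F is at the origin; F and H share the same y with |FH| = 64.7 and H on the +x side, so H = (64.70, 0.000). F and Z share the same x with |FZ| = 25.4 and Z on the +y side, so Z = (0.000, 25.40). The virtual corner opposite F is at (64.70, 25.40). A1 meets HP tangentially, so KP is at right angles to HP and tangency of A1 to AZ means the radius KA is perpendicular to AZ, with radius 4.6, so the center K sits 4.6 in from both sides at K = (60.10, 20.80). That places the tangent points at P = (64.70, 20.80) on HP and A = (60.10, 25.40) on AZ. Then |FP| = |P − F| = 67.96.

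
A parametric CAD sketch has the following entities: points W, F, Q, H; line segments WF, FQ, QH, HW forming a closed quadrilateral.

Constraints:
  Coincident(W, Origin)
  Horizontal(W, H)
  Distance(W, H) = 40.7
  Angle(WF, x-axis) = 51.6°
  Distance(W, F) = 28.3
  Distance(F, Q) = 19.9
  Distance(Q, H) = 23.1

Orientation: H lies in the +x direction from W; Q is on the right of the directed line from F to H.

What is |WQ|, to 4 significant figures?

17.86

W is at the origin; WH is horizontal with |WH| = 40.7 and H in +x, so H = (40.7, 0). WF runs at 51.6° with |WF| = 28.3, so F = (17.58, 22.18). Q is determined by |FQ| = 19.9 and |QH| = 23.1 together: it lies at the intersection of circle(F, 19.9) and circle(H, 23.1). With |FH| = 32.04, the foot of the radical line on FH is 13.87 from F and the perpendicular offset is √(19.9² − 13.87²) = 14.27. Taking the right-of-FH solution: Q = (17.71, 2.279).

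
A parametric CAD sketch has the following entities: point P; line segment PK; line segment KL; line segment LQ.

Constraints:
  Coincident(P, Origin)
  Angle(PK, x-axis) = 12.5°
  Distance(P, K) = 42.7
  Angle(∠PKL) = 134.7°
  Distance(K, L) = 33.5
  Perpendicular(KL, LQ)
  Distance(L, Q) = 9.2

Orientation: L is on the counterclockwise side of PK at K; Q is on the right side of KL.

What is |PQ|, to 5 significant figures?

74.840

∠PKL = 134.7°, so KL runs at 12.5° + (180° − 134.7°) = 57.800° from the x-axis; with |KL| = 33.5, L = K + 33.5·(cos 57.800°, sin 57.800°) = (59.539, 37.589). The perpendicularity gives LQ at right angles to KL; with |LQ| = 9.2 on the right of KL, Q = L + 9.2·(0.84619, -0.53288) = (67.324, 32.687). Then |PQ| = |Q − P| = 74.840.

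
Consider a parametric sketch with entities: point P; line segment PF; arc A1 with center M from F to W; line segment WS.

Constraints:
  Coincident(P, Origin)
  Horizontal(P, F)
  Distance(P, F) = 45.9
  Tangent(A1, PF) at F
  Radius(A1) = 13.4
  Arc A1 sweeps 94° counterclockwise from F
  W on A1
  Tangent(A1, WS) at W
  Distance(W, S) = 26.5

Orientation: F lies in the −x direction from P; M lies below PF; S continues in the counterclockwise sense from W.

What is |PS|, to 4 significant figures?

70.42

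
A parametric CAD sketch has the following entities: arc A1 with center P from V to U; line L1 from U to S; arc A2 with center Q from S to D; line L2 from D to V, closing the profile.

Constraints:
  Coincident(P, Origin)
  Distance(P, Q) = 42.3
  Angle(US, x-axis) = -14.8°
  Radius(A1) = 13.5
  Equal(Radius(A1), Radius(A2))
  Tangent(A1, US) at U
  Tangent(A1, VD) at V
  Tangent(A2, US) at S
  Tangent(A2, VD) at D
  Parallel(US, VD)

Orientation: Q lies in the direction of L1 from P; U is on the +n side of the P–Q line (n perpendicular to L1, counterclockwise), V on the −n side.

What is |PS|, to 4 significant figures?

44.40

The slot axis is L1's direction at -14.8°, so u = (cos -14.8°, sin -14.8°) = (0.9668, -0.2554) and n = (−sin -14.8°, cos -14.8°) = (0.2554, 0.9668). P is at the origin and Q lies 42.3 along u from P, so Q = 42.3·u = (40.90, -10.81). Tangency of A1 to both parallel lines with radius 13.5 puts U and V at P ± 13.5·n: U = (3.449, 13.05), V = (-3.449, -13.05). Equal radii place S and D the same way about Q: S = Q + 13.5·n = (44.35, 2.247), D = Q − 13.5·n = (37.45, -23.86). Then |PS| = |S − P| = 44.40.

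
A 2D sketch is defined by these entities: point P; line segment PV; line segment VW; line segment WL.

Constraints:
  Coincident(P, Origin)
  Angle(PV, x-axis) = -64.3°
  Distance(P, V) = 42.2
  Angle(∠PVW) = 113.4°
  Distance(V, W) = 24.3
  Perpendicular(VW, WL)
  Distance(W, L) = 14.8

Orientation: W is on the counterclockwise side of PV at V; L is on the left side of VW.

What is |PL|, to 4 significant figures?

47.52

P is at the origin; PV runs at -64.3° with length 42.2, so V = 42.2·(cos -64.3°, sin -64.3°) = (18.30, -38.03). ∠PVW = 113.4°, so VW runs at -64.3° + (180° − 113.4°) = 2.300° from the x-axis; with |VW| = 24.3, W = V + 24.3·(cos 2.300°, sin 2.300°) = (42.58, -37.05). VW is perpendicular to WL; with |WL| = 14.8 on the left of VW, L = W + 14.8·(-0.04013, 0.9992) = (41.99, -22.26). Then |PL| = |L − P| = 47.52.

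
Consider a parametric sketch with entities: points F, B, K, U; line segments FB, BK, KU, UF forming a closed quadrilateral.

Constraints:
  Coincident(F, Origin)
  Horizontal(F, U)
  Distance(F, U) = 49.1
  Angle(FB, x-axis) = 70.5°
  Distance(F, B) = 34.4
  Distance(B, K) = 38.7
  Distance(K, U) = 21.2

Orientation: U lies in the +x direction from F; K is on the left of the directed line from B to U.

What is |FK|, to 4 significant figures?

52.94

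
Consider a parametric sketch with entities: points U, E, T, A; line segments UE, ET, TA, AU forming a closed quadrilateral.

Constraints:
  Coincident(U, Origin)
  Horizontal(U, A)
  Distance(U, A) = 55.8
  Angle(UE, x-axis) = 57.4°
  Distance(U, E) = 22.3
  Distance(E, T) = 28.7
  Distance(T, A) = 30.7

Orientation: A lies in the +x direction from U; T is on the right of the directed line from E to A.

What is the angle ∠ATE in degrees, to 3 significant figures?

107°

Checks: |ET| = 28.70 ✓; |TA| = 30.70 ✓.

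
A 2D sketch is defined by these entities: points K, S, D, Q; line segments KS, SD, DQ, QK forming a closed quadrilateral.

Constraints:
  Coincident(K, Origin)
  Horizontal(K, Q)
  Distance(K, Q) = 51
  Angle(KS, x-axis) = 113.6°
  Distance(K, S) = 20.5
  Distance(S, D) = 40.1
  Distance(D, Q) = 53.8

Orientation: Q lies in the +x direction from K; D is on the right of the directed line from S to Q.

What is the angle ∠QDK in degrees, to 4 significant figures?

71.16°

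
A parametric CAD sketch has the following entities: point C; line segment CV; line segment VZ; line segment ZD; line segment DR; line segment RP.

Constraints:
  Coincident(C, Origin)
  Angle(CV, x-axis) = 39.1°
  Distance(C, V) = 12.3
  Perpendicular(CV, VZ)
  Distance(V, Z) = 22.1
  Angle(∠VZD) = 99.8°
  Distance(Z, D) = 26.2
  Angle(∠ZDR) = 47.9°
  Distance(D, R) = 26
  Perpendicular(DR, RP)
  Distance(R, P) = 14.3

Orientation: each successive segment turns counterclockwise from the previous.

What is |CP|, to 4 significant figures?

17.46

C is at the origin; CV runs at 39.1° with length 12.3, so V = (9.545, 7.757). The perpendicularity gives VZ at right angles to CV, so VZ runs at 129.1°; with |VZ| = 22.1, Z = (-4.393, 24.91). ∠VZD = 99.8° gives ZD at -150.7° from the x-axis; with |ZD| = 26.2, D = (-27.24, 12.09). ∠ZDR = 47.9° gives DR at -18.60° from the x-axis; with |DR| = 26.0, R = (-2.599, 3.793). DR ⟂ RP, so RP runs at 71.40°; with |RP| = 14.3, P = (1.962, 17.35). Then |CP| = |P − C| = 17.46.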